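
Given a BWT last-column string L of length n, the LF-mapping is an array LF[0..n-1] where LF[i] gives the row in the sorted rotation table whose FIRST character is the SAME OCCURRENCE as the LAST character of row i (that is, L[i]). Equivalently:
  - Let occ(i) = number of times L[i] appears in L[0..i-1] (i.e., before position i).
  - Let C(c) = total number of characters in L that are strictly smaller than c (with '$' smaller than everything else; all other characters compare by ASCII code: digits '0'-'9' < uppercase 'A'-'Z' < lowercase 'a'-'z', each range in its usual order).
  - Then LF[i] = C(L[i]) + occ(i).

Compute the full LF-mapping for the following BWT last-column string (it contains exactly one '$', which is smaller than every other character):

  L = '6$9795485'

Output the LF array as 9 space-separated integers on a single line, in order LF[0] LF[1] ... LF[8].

Char counts: '$':1, '4':1, '5':2, '6':1, '7':1, '8':1, '9':2
C (first-col start): C('$')=0, C('4')=1, C('5')=2, C('6')=4, C('7')=5, C('8')=6, C('9')=7
L[0]='6': occ=0, LF[0]=C('6')+0=4+0=4
L[1]='$': occ=0, LF[1]=C('$')+0=0+0=0
L[2]='9': occ=0, LF[2]=C('9')+0=7+0=7
L[3]='7': occ=0, LF[3]=C('7')+0=5+0=5
L[4]='9': occ=1, LF[4]=C('9')+1=7+1=8
L[5]='5': occ=0, LF[5]=C('5')+0=2+0=2
L[6]='4': occ=0, LF[6]=C('4')+0=1+0=1
L[7]='8': occ=0, LF[7]=C('8')+0=6+0=6
L[8]='5': occ=1, LF[8]=C('5')+1=2+1=3

Answer: 4 0 7 5 8 2 1 6 3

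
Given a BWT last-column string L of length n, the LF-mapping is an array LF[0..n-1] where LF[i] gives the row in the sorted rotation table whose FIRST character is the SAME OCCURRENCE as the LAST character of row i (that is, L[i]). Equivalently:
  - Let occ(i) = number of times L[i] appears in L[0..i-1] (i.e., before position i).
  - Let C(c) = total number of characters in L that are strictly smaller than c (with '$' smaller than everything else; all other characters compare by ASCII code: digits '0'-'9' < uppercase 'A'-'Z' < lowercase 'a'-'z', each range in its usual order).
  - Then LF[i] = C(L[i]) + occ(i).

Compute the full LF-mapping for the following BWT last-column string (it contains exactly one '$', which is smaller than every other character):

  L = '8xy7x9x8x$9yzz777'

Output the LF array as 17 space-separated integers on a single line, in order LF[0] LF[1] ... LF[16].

Answer: 5 9 13 1 10 7 11 6 12 0 8 14 15 16 2 3 4

Derivation:
Char counts: '$':1, '7':4, '8':2, '9':2, 'x':4, 'y':2, 'z':2
C (first-col start): C('$')=0, C('7')=1, C('8')=5, C('9')=7, C('x')=9, C('y')=13, C('z')=15
L[0]='8': occ=0, LF[0]=C('8')+0=5+0=5
L[1]='x': occ=0, LF[1]=C('x')+0=9+0=9
L[2]='y': occ=0, LF[2]=C('y')+0=13+0=13
L[3]='7': occ=0, LF[3]=C('7')+0=1+0=1
L[4]='x': occ=1, LF[4]=C('x')+1=9+1=10
L[5]='9': occ=0, LF[5]=C('9')+0=7+0=7
L[6]='x': occ=2, LF[6]=C('x')+2=9+2=11
L[7]='8': occ=1, LF[7]=C('8')+1=5+1=6
L[8]='x': occ=3, LF[8]=C('x')+3=9+3=12
L[9]='$': occ=0, LF[9]=C('$')+0=0+0=0
L[10]='9': occ=1, LF[10]=C('9')+1=7+1=8
L[11]='y': occ=1, LF[11]=C('y')+1=13+1=14
L[12]='z': occ=0, LF[12]=C('z')+0=15+0=15
L[13]='z': occ=1, LF[13]=C('z')+1=15+1=16
L[14]='7': occ=1, LF[14]=C('7')+1=1+1=2
L[15]='7': occ=2, LF[15]=C('7')+2=1+2=3
L[16]='7': occ=3, LF[16]=C('7')+3=1+3=4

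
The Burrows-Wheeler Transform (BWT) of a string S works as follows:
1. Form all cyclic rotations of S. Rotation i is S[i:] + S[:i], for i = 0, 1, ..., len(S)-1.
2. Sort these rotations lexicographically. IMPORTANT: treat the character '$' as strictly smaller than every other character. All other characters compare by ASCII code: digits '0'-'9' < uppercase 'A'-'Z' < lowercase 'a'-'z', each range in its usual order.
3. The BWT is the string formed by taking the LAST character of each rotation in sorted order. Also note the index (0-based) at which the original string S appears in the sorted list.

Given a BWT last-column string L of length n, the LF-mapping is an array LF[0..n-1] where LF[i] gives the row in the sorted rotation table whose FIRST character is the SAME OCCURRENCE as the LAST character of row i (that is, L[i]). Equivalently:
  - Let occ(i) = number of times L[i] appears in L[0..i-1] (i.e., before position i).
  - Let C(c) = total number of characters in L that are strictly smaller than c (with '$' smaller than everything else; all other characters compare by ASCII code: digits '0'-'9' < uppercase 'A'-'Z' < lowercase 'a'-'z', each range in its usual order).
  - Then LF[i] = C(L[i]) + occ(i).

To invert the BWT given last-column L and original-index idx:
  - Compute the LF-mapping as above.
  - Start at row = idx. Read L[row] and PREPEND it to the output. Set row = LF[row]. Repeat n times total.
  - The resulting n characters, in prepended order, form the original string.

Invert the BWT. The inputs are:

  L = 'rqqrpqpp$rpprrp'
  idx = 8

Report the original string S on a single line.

LF mapping: 10 7 8 11 1 9 2 3 0 12 4 5 13 14 6
Walk LF starting at row 8, prepending L[row]:
  step 1: row=8, L[8]='$', prepend. Next row=LF[8]=0
  step 2: row=0, L[0]='r', prepend. Next row=LF[0]=10
  step 3: row=10, L[10]='p', prepend. Next row=LF[10]=4
  step 4: row=4, L[4]='p', prepend. Next row=LF[4]=1
  step 5: row=1, L[1]='q', prepend. Next row=LF[1]=7
  step 6: row=7, L[7]='p', prepend. Next row=LF[7]=3
  step 7: row=3, L[3]='r', prepend. Next row=LF[3]=11
  step 8: row=11, L[11]='p', prepend. Next row=LF[11]=5
  step 9: row=5, L[5]='q', prepend. Next row=LF[5]=9
  step 10: row=9, L[9]='r', prepend. Next row=LF[9]=12
  step 11: row=12, L[12]='r', prepend. Next row=LF[12]=13
  step 12: row=13, L[13]='r', prepend. Next row=LF[13]=14
  step 13: row=14, L[14]='p', prepend. Next row=LF[14]=6
  step 14: row=6, L[6]='p', prepend. Next row=LF[6]=2
  step 15: row=2, L[2]='q', prepend. Next row=LF[2]=8
Reversed output: qpprrrqprpqppr$

Answer: qpprrrqprpqppr$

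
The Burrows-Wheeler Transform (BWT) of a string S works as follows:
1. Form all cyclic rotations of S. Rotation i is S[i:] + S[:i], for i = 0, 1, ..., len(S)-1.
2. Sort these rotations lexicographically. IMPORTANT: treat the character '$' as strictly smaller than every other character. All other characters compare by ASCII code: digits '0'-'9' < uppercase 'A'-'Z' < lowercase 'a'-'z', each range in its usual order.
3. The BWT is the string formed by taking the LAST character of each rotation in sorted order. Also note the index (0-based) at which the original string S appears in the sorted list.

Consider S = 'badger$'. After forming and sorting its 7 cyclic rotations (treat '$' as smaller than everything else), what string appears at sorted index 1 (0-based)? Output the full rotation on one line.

All 7 rotations (rotation i = S[i:]+S[:i]):
  rot[0] = badger$
  rot[1] = adger$b
  rot[2] = dger$ba
  rot[3] = ger$bad
  rot[4] = er$badg
  rot[5] = r$badge
  rot[6] = $badger
Sorted (with $ < everything):
  sorted[0] = $badger
  sorted[1] = adger$b
  sorted[2] = badger$
  sorted[3] = dger$ba
  sorted[4] = er$badg
  sorted[5] = ger$bad
  sorted[6] = r$badge
sorted[1] = adger$b

Answer: adger$b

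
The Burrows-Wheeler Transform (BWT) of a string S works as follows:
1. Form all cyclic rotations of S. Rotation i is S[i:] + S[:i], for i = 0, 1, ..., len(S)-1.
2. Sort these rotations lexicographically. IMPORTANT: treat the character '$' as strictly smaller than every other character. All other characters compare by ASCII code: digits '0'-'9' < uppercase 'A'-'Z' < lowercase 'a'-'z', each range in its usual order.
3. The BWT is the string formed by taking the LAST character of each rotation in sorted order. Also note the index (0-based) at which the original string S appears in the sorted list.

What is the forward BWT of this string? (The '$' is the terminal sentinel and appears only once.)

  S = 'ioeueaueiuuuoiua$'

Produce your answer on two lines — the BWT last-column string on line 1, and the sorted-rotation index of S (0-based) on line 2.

All 17 rotations (rotation i = S[i:]+S[:i]):
  rot[0] = ioeueaueiuuuoiua$
  rot[1] = oeueaueiuuuoiua$i
  rot[2] = eueaueiuuuoiua$io
  rot[3] = ueaueiuuuoiua$ioe
  rot[4] = eaueiuuuoiua$ioeu
  rot[5] = aueiuuuoiua$ioeue
  rot[6] = ueiuuuoiua$ioeuea
  rot[7] = eiuuuoiua$ioeueau
  rot[8] = iuuuoiua$ioeueaue
  rot[9] = uuuoiua$ioeueauei
  rot[10] = uuoiua$ioeueaueiu
  rot[11] = uoiua$ioeueaueiuu
  rot[12] = oiua$ioeueaueiuuu
  rot[13] = iua$ioeueaueiuuuo
  rot[14] = ua$ioeueaueiuuuoi
  rot[15] = a$ioeueaueiuuuoiu
  rot[16] = $ioeueaueiuuuoiua
Sorted (with $ < everything):
  sorted[0] = $ioeueaueiuuuoiua  (last char: 'a')
  sorted[1] = a$ioeueaueiuuuoiu  (last char: 'u')
  sorted[2] = aueiuuuoiua$ioeue  (last char: 'e')
  sorted[3] = eaueiuuuoiua$ioeu  (last char: 'u')
  sorted[4] = eiuuuoiua$ioeueau  (last char: 'u')
  sorted[5] = eueaueiuuuoiua$io  (last char: 'o')
  sorted[6] = ioeueaueiuuuoiua$  (last char: '$')
  sorted[7] = iua$ioeueaueiuuuo  (last char: 'o')
  sorted[8] = iuuuoiua$ioeueaue  (last char: 'e')
  sorted[9] = oeueaueiuuuoiua$i  (last char: 'i')
  sorted[10] = oiua$ioeueaueiuuu  (last char: 'u')
  sorted[11] = ua$ioeueaueiuuuoi  (last char: 'i')
  sorted[12] = ueaueiuuuoiua$ioe  (last char: 'e')
  sorted[13] = ueiuuuoiua$ioeuea  (last char: 'a')
  sorted[14] = uoiua$ioeueaueiuu  (last char: 'u')
  sorted[15] = uuoiua$ioeueaueiu  (last char: 'u')
  sorted[16] = uuuoiua$ioeueauei  (last char: 'i')
Last column: aueuuo$oeiuieauui
Original string S is at sorted index 6

Answer: aueuuo$oeiuieauui
6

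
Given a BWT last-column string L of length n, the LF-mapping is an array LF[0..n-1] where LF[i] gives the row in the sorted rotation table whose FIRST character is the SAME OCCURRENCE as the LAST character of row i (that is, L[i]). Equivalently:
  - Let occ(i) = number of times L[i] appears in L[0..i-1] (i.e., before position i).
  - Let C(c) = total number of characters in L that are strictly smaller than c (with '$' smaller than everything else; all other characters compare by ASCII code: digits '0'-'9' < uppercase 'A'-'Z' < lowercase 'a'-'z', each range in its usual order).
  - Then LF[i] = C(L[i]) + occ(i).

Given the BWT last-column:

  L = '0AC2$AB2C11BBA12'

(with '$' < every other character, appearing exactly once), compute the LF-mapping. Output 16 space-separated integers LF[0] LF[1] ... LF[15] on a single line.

Answer: 1 8 14 5 0 9 11 6 15 2 3 12 13 10 4 7

Derivation:
Char counts: '$':1, '0':1, '1':3, '2':3, 'A':3, 'B':3, 'C':2
C (first-col start): C('$')=0, C('0')=1, C('1')=2, C('2')=5, C('A')=8, C('B')=11, C('C')=14
L[0]='0': occ=0, LF[0]=C('0')+0=1+0=1
L[1]='A': occ=0, LF[1]=C('A')+0=8+0=8
L[2]='C': occ=0, LF[2]=C('C')+0=14+0=14
L[3]='2': occ=0, LF[3]=C('2')+0=5+0=5
L[4]='$': occ=0, LF[4]=C('$')+0=0+0=0
L[5]='A': occ=1, LF[5]=C('A')+1=8+1=9
L[6]='B': occ=0, LF[6]=C('B')+0=11+0=11
L[7]='2': occ=1, LF[7]=C('2')+1=5+1=6
L[8]='C': occ=1, LF[8]=C('C')+1=14+1=15
L[9]='1': occ=0, LF[9]=C('1')+0=2+0=2
L[10]='1': occ=1, LF[10]=C('1')+1=2+1=3
L[11]='B': occ=1, LF[11]=C('B')+1=11+1=12
L[12]='B': occ=2, LF[12]=C('B')+2=11+2=13
L[13]='A': occ=2, LF[13]=C('A')+2=8+2=10
L[14]='1': occ=2, LF[14]=C('1')+2=2+2=4
L[15]='2': occ=2, LF[15]=C('2')+2=5+2=7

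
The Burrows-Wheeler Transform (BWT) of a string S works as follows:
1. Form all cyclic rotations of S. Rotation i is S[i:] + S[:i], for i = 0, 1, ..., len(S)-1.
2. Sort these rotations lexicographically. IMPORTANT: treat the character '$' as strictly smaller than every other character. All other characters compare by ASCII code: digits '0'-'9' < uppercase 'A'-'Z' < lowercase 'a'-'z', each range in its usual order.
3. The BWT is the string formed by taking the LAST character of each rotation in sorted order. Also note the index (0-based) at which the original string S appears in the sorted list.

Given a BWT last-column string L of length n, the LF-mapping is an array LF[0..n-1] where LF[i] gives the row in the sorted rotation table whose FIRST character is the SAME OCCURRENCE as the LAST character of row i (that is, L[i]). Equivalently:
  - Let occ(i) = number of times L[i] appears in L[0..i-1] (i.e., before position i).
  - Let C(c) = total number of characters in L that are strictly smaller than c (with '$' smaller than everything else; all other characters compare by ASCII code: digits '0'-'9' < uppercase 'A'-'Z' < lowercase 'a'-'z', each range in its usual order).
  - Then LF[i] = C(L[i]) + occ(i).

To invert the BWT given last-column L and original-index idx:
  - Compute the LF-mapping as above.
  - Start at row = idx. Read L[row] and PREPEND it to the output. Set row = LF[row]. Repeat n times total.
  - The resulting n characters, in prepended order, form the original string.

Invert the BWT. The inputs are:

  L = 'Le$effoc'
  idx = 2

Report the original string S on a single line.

LF mapping: 1 3 0 4 5 6 7 2
Walk LF starting at row 2, prepending L[row]:
  step 1: row=2, L[2]='$', prepend. Next row=LF[2]=0
  step 2: row=0, L[0]='L', prepend. Next row=LF[0]=1
  step 3: row=1, L[1]='e', prepend. Next row=LF[1]=3
  step 4: row=3, L[3]='e', prepend. Next row=LF[3]=4
  step 5: row=4, L[4]='f', prepend. Next row=LF[4]=5
  step 6: row=5, L[5]='f', prepend. Next row=LF[5]=6
  step 7: row=6, L[6]='o', prepend. Next row=LF[6]=7
  step 8: row=7, L[7]='c', prepend. Next row=LF[7]=2
Reversed output: coffeeL$

Answer: coffeeL$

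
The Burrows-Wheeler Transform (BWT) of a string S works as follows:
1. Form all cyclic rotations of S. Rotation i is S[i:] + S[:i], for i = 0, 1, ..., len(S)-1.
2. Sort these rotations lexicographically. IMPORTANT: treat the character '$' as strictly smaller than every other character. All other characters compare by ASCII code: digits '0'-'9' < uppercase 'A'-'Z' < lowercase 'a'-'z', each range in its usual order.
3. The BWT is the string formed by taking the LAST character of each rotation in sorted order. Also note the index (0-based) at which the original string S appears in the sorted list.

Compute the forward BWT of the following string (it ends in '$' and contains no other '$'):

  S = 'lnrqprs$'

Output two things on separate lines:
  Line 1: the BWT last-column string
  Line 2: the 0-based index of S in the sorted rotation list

Answer: s$lqrnpr
1

Derivation:
All 8 rotations (rotation i = S[i:]+S[:i]):
  rot[0] = lnrqprs$
  rot[1] = nrqprs$l
  rot[2] = rqprs$ln
  rot[3] = qprs$lnr
  rot[4] = prs$lnrq
  rot[5] = rs$lnrqp
  rot[6] = s$lnrqpr
  rot[7] = $lnrqprs
Sorted (with $ < everything):
  sorted[0] = $lnrqprs  (last char: 's')
  sorted[1] = lnrqprs$  (last char: '$')
  sorted[2] = nrqprs$l  (last char: 'l')
  sorted[3] = prs$lnrq  (last char: 'q')
  sorted[4] = qprs$lnr  (last char: 'r')
  sorted[5] = rqprs$ln  (last char: 'n')
  sorted[6] = rs$lnrqp  (last char: 'p')
  sorted[7] = s$lnrqpr  (last char: 'r')
Last column: s$lqrnpr
Original string S is at sorted index 1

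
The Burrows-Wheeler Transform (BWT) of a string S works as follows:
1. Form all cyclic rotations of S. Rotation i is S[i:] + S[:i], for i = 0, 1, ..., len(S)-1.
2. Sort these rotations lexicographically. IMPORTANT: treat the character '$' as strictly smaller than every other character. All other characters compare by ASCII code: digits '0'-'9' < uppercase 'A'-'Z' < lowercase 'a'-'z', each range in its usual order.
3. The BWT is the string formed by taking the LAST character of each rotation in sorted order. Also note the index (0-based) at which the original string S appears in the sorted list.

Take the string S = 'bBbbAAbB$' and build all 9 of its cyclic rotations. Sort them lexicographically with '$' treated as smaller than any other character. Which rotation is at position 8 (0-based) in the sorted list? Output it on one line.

Answer: bbAAbB$bB

Derivation:
All 9 rotations (rotation i = S[i:]+S[:i]):
  rot[0] = bBbbAAbB$
  rot[1] = BbbAAbB$b
  rot[2] = bbAAbB$bB
  rot[3] = bAAbB$bBb
  rot[4] = AAbB$bBbb
  rot[5] = AbB$bBbbA
  rot[6] = bB$bBbbAA
  rot[7] = B$bBbbAAb
  rot[8] = $bBbbAAbB
Sorted (with $ < everything):
  sorted[0] = $bBbbAAbB
  sorted[1] = AAbB$bBbb
  sorted[2] = AbB$bBbbA
  sorted[3] = B$bBbbAAb
  sorted[4] = BbbAAbB$b
  sorted[5] = bAAbB$bBb
  sorted[6] = bB$bBbbAA
  sorted[7] = bBbbAAbB$
  sorted[8] = bbAAbB$bB
sorted[8] = bbAAbB$bB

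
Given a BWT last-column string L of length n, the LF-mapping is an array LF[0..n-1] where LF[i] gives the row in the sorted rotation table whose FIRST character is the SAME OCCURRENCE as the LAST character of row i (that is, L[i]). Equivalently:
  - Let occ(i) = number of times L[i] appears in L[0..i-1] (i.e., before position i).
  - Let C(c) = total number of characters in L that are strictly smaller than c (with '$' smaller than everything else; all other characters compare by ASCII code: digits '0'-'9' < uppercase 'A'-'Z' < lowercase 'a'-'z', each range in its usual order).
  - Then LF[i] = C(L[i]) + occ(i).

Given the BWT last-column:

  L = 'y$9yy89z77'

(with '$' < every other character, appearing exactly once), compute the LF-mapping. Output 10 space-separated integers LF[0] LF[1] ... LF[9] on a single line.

Answer: 6 0 4 7 8 3 5 9 1 2

Derivation:
Char counts: '$':1, '7':2, '8':1, '9':2, 'y':3, 'z':1
C (first-col start): C('$')=0, C('7')=1, C('8')=3, C('9')=4, C('y')=6, C('z')=9
L[0]='y': occ=0, LF[0]=C('y')+0=6+0=6
L[1]='$': occ=0, LF[1]=C('$')+0=0+0=0
L[2]='9': occ=0, LF[2]=C('9')+0=4+0=4
L[3]='y': occ=1, LF[3]=C('y')+1=6+1=7
L[4]='y': occ=2, LF[4]=C('y')+2=6+2=8
L[5]='8': occ=0, LF[5]=C('8')+0=3+0=3
L[6]='9': occ=1, LF[6]=C('9')+1=4+1=5
L[7]='z': occ=0, LF[7]=C('z')+0=9+0=9
L[8]='7': occ=0, LF[8]=C('7')+0=1+0=1
L[9]='7': occ=1, LF[9]=C('7')+1=1+1=2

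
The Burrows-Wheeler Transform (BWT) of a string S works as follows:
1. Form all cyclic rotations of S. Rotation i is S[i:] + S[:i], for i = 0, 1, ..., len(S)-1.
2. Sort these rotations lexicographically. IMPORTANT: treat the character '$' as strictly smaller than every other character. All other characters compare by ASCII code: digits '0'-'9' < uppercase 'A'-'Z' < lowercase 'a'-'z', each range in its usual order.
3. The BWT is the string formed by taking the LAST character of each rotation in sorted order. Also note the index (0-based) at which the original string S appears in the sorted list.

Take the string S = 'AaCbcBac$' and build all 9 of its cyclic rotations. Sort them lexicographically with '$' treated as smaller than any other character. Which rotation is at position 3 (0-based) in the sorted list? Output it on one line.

All 9 rotations (rotation i = S[i:]+S[:i]):
  rot[0] = AaCbcBac$
  rot[1] = aCbcBac$A
  rot[2] = CbcBac$Aa
  rot[3] = bcBac$AaC
  rot[4] = cBac$AaCb
  rot[5] = Bac$AaCbc
  rot[6] = ac$AaCbcB
  rot[7] = c$AaCbcBa
  rot[8] = $AaCbcBac
Sorted (with $ < everything):
  sorted[0] = $AaCbcBac
  sorted[1] = AaCbcBac$
  sorted[2] = Bac$AaCbc
  sorted[3] = CbcBac$Aa
  sorted[4] = aCbcBac$A
  sorted[5] = ac$AaCbcB
  sorted[6] = bcBac$AaC
  sorted[7] = c$AaCbcBa
  sorted[8] = cBac$AaCb
sorted[3] = CbcBac$Aa

Answer: CbcBac$Aa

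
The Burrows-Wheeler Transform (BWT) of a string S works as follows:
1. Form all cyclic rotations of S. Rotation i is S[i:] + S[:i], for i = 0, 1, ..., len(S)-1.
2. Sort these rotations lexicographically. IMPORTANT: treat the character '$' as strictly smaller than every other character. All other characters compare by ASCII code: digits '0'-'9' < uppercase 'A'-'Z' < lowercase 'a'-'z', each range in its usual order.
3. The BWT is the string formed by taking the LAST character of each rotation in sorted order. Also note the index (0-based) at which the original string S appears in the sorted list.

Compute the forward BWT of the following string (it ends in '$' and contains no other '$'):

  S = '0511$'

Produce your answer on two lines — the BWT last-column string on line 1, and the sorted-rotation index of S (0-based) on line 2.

Answer: 1$150
1

Derivation:
All 5 rotations (rotation i = S[i:]+S[:i]):
  rot[0] = 0511$
  rot[1] = 511$0
  rot[2] = 11$05
  rot[3] = 1$051
  rot[4] = $0511
Sorted (with $ < everything):
  sorted[0] = $0511  (last char: '1')
  sorted[1] = 0511$  (last char: '$')
  sorted[2] = 1$051  (last char: '1')
  sorted[3] = 11$05  (last char: '5')
  sorted[4] = 511$0  (last char: '0')
Last column: 1$150
Original string S is at sorted index 1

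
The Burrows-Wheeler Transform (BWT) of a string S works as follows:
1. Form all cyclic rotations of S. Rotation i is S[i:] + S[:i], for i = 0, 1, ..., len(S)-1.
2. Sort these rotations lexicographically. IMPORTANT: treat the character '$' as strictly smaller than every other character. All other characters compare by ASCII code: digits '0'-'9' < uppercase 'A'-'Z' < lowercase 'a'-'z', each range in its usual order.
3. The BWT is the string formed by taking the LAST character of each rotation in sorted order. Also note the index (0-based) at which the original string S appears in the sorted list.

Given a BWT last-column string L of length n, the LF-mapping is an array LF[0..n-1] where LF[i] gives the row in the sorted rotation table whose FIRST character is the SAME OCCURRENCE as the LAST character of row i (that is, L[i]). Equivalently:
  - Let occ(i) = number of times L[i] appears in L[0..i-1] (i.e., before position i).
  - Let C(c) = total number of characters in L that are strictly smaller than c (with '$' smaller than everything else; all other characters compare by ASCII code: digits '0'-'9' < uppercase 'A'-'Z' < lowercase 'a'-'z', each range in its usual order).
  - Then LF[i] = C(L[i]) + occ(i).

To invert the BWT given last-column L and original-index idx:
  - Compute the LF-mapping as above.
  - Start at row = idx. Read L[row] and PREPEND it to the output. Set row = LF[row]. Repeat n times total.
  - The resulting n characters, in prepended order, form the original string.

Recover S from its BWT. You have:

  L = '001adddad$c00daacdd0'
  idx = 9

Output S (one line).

LF mapping: 1 2 6 7 13 14 15 8 16 0 11 3 4 17 9 10 12 18 19 5
Walk LF starting at row 9, prepending L[row]:
  step 1: row=9, L[9]='$', prepend. Next row=LF[9]=0
  step 2: row=0, L[0]='0', prepend. Next row=LF[0]=1
  step 3: row=1, L[1]='0', prepend. Next row=LF[1]=2
  step 4: row=2, L[2]='1', prepend. Next row=LF[2]=6
  step 5: row=6, L[6]='d', prepend. Next row=LF[6]=15
  step 6: row=15, L[15]='a', prepend. Next row=LF[15]=10
  step 7: row=10, L[10]='c', prepend. Next row=LF[10]=11
  step 8: row=11, L[11]='0', prepend. Next row=LF[11]=3
  step 9: row=3, L[3]='a', prepend. Next row=LF[3]=7
  step 10: row=7, L[7]='a', prepend. Next row=LF[7]=8
  step 11: row=8, L[8]='d', prepend. Next row=LF[8]=16
  step 12: row=16, L[16]='c', prepend. Next row=LF[16]=12
  step 13: row=12, L[12]='0', prepend. Next row=LF[12]=4
  step 14: row=4, L[4]='d', prepend. Next row=LF[4]=13
  step 15: row=13, L[13]='d', prepend. Next row=LF[13]=17
  step 16: row=17, L[17]='d', prepend. Next row=LF[17]=18
  step 17: row=18, L[18]='d', prepend. Next row=LF[18]=19
  step 18: row=19, L[19]='0', prepend. Next row=LF[19]=5
  step 19: row=5, L[5]='d', prepend. Next row=LF[5]=14
  step 20: row=14, L[14]='a', prepend. Next row=LF[14]=9
Reversed output: ad0dddd0cdaa0cad100$

Answer: ad0dddd0cdaa0cad100$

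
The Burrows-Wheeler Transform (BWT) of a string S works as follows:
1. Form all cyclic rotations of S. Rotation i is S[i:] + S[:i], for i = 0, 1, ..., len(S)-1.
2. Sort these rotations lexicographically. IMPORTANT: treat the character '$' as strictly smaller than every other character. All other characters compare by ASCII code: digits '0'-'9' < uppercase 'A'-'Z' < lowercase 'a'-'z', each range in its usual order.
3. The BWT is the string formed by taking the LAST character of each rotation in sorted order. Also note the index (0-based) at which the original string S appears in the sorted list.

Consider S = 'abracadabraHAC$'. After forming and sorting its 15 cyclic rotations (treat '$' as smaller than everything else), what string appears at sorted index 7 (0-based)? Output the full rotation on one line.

Answer: acadabraHAC$abr

Derivation:
All 15 rotations (rotation i = S[i:]+S[:i]):
  rot[0] = abracadabraHAC$
  rot[1] = bracadabraHAC$a
  rot[2] = racadabraHAC$ab
  rot[3] = acadabraHAC$abr
  rot[4] = cadabraHAC$abra
  rot[5] = adabraHAC$abrac
  rot[6] = dabraHAC$abraca
  rot[7] = abraHAC$abracad
  rot[8] = braHAC$abracada
  rot[9] = raHAC$abracadab
  rot[10] = aHAC$abracadabr
  rot[11] = HAC$abracadabra
  rot[12] = AC$abracadabraH
  rot[13] = C$abracadabraHA
  rot[14] = $abracadabraHAC
Sorted (with $ < everything):
  sorted[0] = $abracadabraHAC
  sorted[1] = AC$abracadabraH
  sorted[2] = C$abracadabraHA
  sorted[3] = HAC$abracadabra
  sorted[4] = aHAC$abracadabr
  sorted[5] = abraHAC$abracad
  sorted[6] = abracadabraHAC$
  sorted[7] = acadabraHAC$abr
  sorted[8] = adabraHAC$abrac
  sorted[9] = braHAC$abracada
  sorted[10] = bracadabraHAC$a
  sorted[11] = cadabraHAC$abra
  sorted[12] = dabraHAC$abraca
  sorted[13] = raHAC$abracadab
  sorted[14] = racadabraHAC$ab
sorted[7] = acadabraHAC$abr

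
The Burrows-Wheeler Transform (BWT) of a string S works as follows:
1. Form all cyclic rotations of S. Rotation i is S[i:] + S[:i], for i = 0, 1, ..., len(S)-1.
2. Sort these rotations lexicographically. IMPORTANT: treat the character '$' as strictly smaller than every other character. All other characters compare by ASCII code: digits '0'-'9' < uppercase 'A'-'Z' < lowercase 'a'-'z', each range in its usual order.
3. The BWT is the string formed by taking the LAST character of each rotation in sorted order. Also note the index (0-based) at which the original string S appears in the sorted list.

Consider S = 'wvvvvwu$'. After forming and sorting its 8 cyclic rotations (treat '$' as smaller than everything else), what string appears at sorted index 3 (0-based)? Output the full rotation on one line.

All 8 rotations (rotation i = S[i:]+S[:i]):
  rot[0] = wvvvvwu$
  rot[1] = vvvvwu$w
  rot[2] = vvvwu$wv
  rot[3] = vvwu$wvv
  rot[4] = vwu$wvvv
  rot[5] = wu$wvvvv
  rot[6] = u$wvvvvw
  rot[7] = $wvvvvwu
Sorted (with $ < everything):
  sorted[0] = $wvvvvwu
  sorted[1] = u$wvvvvw
  sorted[2] = vvvvwu$w
  sorted[3] = vvvwu$wv
  sorted[4] = vvwu$wvv
  sorted[5] = vwu$wvvv
  sorted[6] = wu$wvvvv
  sorted[7] = wvvvvwu$
sorted[3] = vvvwu$wv

Answer: vvvwu$wv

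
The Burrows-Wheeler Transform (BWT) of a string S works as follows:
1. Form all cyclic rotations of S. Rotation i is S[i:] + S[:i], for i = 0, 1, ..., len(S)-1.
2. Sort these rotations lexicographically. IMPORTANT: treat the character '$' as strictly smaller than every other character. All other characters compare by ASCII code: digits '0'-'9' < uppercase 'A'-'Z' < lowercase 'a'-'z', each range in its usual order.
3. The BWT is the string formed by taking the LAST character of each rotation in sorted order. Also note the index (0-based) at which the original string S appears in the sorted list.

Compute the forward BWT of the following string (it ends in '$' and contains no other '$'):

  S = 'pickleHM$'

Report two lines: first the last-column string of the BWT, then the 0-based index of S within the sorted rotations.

All 9 rotations (rotation i = S[i:]+S[:i]):
  rot[0] = pickleHM$
  rot[1] = ickleHM$p
  rot[2] = ckleHM$pi
  rot[3] = kleHM$pic
  rot[4] = leHM$pick
  rot[5] = eHM$pickl
  rot[6] = HM$pickle
  rot[7] = M$pickleH
  rot[8] = $pickleHM
Sorted (with $ < everything):
  sorted[0] = $pickleHM  (last char: 'M')
  sorted[1] = HM$pickle  (last char: 'e')
  sorted[2] = M$pickleH  (last char: 'H')
  sorted[3] = ckleHM$pi  (last char: 'i')
  sorted[4] = eHM$pickl  (last char: 'l')
  sorted[5] = ickleHM$p  (last char: 'p')
  sorted[6] = kleHM$pic  (last char: 'c')
  sorted[7] = leHM$pick  (last char: 'k')
  sorted[8] = pickleHM$  (last char: '$')
Last column: MeHilpck$
Original string S is at sorted index 8

Answer: MeHilpck$
8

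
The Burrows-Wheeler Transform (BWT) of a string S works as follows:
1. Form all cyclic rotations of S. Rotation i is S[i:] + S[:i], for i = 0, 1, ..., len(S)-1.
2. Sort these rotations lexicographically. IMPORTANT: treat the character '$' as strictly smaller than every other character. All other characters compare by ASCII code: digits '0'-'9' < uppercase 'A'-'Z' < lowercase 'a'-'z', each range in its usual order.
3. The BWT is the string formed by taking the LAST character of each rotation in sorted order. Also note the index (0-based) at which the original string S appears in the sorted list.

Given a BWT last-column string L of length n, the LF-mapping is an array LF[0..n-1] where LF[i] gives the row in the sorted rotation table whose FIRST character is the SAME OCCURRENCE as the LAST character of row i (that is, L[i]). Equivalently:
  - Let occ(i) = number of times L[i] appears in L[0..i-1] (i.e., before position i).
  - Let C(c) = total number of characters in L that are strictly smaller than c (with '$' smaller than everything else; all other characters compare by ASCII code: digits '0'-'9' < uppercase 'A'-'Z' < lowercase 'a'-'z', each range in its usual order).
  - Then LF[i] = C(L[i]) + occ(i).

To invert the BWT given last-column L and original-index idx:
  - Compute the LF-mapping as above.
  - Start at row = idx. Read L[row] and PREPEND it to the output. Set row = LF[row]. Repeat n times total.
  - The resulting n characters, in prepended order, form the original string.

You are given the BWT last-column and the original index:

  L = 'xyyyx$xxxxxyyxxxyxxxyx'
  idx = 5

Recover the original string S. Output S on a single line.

Answer: xxxyxyxyxxxxyyyxxxxyx$

Derivation:
LF mapping: 1 15 16 17 2 0 3 4 5 6 7 18 19 8 9 10 20 11 12 13 21 14
Walk LF starting at row 5, prepending L[row]:
  step 1: row=5, L[5]='$', prepend. Next row=LF[5]=0
  step 2: row=0, L[0]='x', prepend. Next row=LF[0]=1
  step 3: row=1, L[1]='y', prepend. Next row=LF[1]=15
  step 4: row=15, L[15]='x', prepend. Next row=LF[15]=10
  step 5: row=10, L[10]='x', prepend. Next row=LF[10]=7
  step 6: row=7, L[7]='x', prepend. Next row=LF[7]=4
  step 7: row=4, L[4]='x', prepend. Next row=LF[4]=2
  step 8: row=2, L[2]='y', prepend. Next row=LF[2]=16
  step 9: row=16, L[16]='y', prepend. Next row=LF[16]=20
  step 10: row=20, L[20]='y', prepend. Next row=LF[20]=21
  step 11: row=21, L[21]='x', prepend. Next row=LF[21]=14
  step 12: row=14, L[14]='x', prepend. Next row=LF[14]=9
  step 13: row=9, L[9]='x', prepend. Next row=LF[9]=6
  step 14: row=6, L[6]='x', prepend. Next row=LF[6]=3
  step 15: row=3, L[3]='y', prepend. Next row=LF[3]=17
  step 16: row=17, L[17]='x', prepend. Next row=LF[17]=11
  step 17: row=11, L[11]='y', prepend. Next row=LF[11]=18
  step 18: row=18, L[18]='x', prepend. Next row=LF[18]=12
  step 19: row=12, L[12]='y', prepend. Next row=LF[12]=19
  step 20: row=19, L[19]='x', prepend. Next row=LF[19]=13
  step 21: row=13, L[13]='x', prepend. Next row=LF[13]=8
  step 22: row=8, L[8]='x', prepend. Next row=LF[8]=5
Reversed output: xxxyxyxyxxxxyyyxxxxyx$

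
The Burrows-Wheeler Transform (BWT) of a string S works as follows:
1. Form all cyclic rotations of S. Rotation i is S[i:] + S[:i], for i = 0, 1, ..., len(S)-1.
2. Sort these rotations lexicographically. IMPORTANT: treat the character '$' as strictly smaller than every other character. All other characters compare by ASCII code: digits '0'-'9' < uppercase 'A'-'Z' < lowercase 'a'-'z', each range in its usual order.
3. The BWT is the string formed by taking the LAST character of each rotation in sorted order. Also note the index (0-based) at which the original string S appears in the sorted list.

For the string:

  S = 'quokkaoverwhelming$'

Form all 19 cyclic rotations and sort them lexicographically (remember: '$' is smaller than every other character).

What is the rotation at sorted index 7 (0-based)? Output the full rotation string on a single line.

Answer: kaoverwhelming$quok

Derivation:
All 19 rotations (rotation i = S[i:]+S[:i]):
  rot[0] = quokkaoverwhelming$
  rot[1] = uokkaoverwhelming$q
  rot[2] = okkaoverwhelming$qu
  rot[3] = kkaoverwhelming$quo
  rot[4] = kaoverwhelming$quok
  rot[5] = aoverwhelming$quokk
  rot[6] = overwhelming$quokka
  rot[7] = verwhelming$quokkao
  rot[8] = erwhelming$quokkaov
  rot[9] = rwhelming$quokkaove
  rot[10] = whelming$quokkaover
  rot[11] = helming$quokkaoverw
  rot[12] = elming$quokkaoverwh
  rot[13] = lming$quokkaoverwhe
  rot[14] = ming$quokkaoverwhel
  rot[15] = ing$quokkaoverwhelm
  rot[16] = ng$quokkaoverwhelmi
  rot[17] = g$quokkaoverwhelmin
  rot[18] = $quokkaoverwhelming
Sorted (with $ < everything):
  sorted[0] = $quokkaoverwhelming
  sorted[1] = aoverwhelming$quokk
  sorted[2] = elming$quokkaoverwh
  sorted[3] = erwhelming$quokkaov
  sorted[4] = g$quokkaoverwhelmin
  sorted[5] = helming$quokkaoverw
  sorted[6] = ing$quokkaoverwhelm
  sorted[7] = kaoverwhelming$quok
  sorted[8] = kkaoverwhelming$quo
  sorted[9] = lming$quokkaoverwhe
  sorted[10] = ming$quokkaoverwhel
  sorted[11] = ng$quokkaoverwhelmi
  sorted[12] = okkaoverwhelming$qu
  sorted[13] = overwhelming$quokka
  sorted[14] = quokkaoverwhelming$
  sorted[15] = rwhelming$quokkaove
  sorted[16] = uokkaoverwhelming$q
  sorted[17] = verwhelming$quokkao
  sorted[18] = whelming$quokkaover
sorted[7] = kaoverwhelming$quok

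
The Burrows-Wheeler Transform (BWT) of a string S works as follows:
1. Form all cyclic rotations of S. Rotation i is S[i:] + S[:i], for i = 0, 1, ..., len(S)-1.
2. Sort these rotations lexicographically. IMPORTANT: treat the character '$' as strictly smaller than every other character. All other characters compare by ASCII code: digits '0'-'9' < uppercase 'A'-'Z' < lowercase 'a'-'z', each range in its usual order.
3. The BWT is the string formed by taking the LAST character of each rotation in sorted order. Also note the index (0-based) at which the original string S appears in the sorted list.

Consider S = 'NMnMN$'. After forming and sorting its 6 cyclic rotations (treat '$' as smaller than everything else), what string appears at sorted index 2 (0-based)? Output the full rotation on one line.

All 6 rotations (rotation i = S[i:]+S[:i]):
  rot[0] = NMnMN$
  rot[1] = MnMN$N
  rot[2] = nMN$NM
  rot[3] = MN$NMn
  rot[4] = N$NMnM
  rot[5] = $NMnMN
Sorted (with $ < everything):
  sorted[0] = $NMnMN
  sorted[1] = MN$NMn
  sorted[2] = MnMN$N
  sorted[3] = N$NMnM
  sorted[4] = NMnMN$
  sorted[5] = nMN$NM
sorted[2] = MnMN$N

Answer: MnMN$N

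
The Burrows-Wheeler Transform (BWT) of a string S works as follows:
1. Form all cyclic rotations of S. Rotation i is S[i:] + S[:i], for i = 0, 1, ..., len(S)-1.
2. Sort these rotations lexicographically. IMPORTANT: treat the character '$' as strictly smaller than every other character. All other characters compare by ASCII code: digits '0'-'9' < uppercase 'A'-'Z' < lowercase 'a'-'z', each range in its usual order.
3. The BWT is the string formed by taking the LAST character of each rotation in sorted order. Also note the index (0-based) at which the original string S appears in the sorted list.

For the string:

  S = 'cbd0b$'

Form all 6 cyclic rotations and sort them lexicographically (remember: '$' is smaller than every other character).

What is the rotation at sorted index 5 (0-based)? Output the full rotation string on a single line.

All 6 rotations (rotation i = S[i:]+S[:i]):
  rot[0] = cbd0b$
  rot[1] = bd0b$c
  rot[2] = d0b$cb
  rot[3] = 0b$cbd
  rot[4] = b$cbd0
  rot[5] = $cbd0b
Sorted (with $ < everything):
  sorted[0] = $cbd0b
  sorted[1] = 0b$cbd
  sorted[2] = b$cbd0
  sorted[3] = bd0b$c
  sorted[4] = cbd0b$
  sorted[5] = d0b$cb
sorted[5] = d0b$cb

Answer: d0b$cb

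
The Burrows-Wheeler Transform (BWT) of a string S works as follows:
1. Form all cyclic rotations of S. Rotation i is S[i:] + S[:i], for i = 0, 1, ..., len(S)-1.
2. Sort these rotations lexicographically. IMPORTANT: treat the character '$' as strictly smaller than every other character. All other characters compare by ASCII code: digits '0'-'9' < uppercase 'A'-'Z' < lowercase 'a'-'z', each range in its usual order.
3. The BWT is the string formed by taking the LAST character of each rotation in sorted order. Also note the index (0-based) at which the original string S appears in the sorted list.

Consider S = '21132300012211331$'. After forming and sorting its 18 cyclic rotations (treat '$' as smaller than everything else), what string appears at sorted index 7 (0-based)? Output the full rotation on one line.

Answer: 12211331$211323000

Derivation:
All 18 rotations (rotation i = S[i:]+S[:i]):
  rot[0] = 21132300012211331$
  rot[1] = 1132300012211331$2
  rot[2] = 132300012211331$21
  rot[3] = 32300012211331$211
  rot[4] = 2300012211331$2113
  rot[5] = 300012211331$21132
  rot[6] = 00012211331$211323
  rot[7] = 0012211331$2113230
  rot[8] = 012211331$21132300
  rot[9] = 12211331$211323000
  rot[10] = 2211331$2113230001
  rot[11] = 211331$21132300012
  rot[12] = 11331$211323000122
  rot[13] = 1331$2113230001221
  rot[14] = 331$21132300012211
  rot[15] = 31$211323000122113
  rot[16] = 1$2113230001221133
  rot[17] = $21132300012211331
Sorted (with $ < everything):
  sorted[0] = $21132300012211331
  sorted[1] = 00012211331$211323
  sorted[2] = 0012211331$2113230
  sorted[3] = 012211331$21132300
  sorted[4] = 1$2113230001221133
  sorted[5] = 1132300012211331$2
  sorted[6] = 11331$211323000122
  sorted[7] = 12211331$211323000
  sorted[8] = 132300012211331$21
  sorted[9] = 1331$2113230001221
  sorted[10] = 21132300012211331$
  sorted[11] = 211331$21132300012
  sorted[12] = 2211331$2113230001
  sorted[13] = 2300012211331$2113
  sorted[14] = 300012211331$21132
  sorted[15] = 31$211323000122113
  sorted[16] = 32300012211331$211
  sorted[17] = 331$21132300012211
sorted[7] = 12211331$211323000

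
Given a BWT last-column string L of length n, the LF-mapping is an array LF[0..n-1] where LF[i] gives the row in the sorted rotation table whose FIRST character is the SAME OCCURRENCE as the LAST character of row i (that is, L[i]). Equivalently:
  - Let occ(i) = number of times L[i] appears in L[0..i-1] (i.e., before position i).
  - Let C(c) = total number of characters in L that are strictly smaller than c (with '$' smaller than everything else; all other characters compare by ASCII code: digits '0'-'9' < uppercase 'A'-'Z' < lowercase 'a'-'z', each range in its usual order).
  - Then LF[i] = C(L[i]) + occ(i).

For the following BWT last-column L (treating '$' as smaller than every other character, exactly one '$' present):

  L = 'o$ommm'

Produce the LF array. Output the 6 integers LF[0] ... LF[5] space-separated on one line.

Char counts: '$':1, 'm':3, 'o':2
C (first-col start): C('$')=0, C('m')=1, C('o')=4
L[0]='o': occ=0, LF[0]=C('o')+0=4+0=4
L[1]='$': occ=0, LF[1]=C('$')+0=0+0=0
L[2]='o': occ=1, LF[2]=C('o')+1=4+1=5
L[3]='m': occ=0, LF[3]=C('m')+0=1+0=1
L[4]='m': occ=1, LF[4]=C('m')+1=1+1=2
L[5]='m': occ=2, LF[5]=C('m')+2=1+2=3

Answer: 4 0 5 1 2 3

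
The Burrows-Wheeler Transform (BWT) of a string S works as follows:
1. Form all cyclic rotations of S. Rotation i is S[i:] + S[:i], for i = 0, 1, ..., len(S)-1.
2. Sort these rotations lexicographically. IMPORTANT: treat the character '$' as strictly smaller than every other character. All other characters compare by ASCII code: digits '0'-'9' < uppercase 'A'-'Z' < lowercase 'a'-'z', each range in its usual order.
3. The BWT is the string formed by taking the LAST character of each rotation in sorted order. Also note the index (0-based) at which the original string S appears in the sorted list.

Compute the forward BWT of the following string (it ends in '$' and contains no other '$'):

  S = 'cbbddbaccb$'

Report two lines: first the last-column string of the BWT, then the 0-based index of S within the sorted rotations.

All 11 rotations (rotation i = S[i:]+S[:i]):
  rot[0] = cbbddbaccb$
  rot[1] = bbddbaccb$c
  rot[2] = bddbaccb$cb
  rot[3] = ddbaccb$cbb
  rot[4] = dbaccb$cbbd
  rot[5] = baccb$cbbdd
  rot[6] = accb$cbbddb
  rot[7] = ccb$cbbddba
  rot[8] = cb$cbbddbac
  rot[9] = b$cbbddbacc
  rot[10] = $cbbddbaccb
Sorted (with $ < everything):
  sorted[0] = $cbbddbaccb  (last char: 'b')
  sorted[1] = accb$cbbddb  (last char: 'b')
  sorted[2] = b$cbbddbacc  (last char: 'c')
  sorted[3] = baccb$cbbdd  (last char: 'd')
  sorted[4] = bbddbaccb$c  (last char: 'c')
  sorted[5] = bddbaccb$cb  (last char: 'b')
  sorted[6] = cb$cbbddbac  (last char: 'c')
  sorted[7] = cbbddbaccb$  (last char: '$')
  sorted[8] = ccb$cbbddba  (last char: 'a')
  sorted[9] = dbaccb$cbbd  (last char: 'd')
  sorted[10] = ddbaccb$cbb  (last char: 'b')
Last column: bbcdcbc$adb
Original string S is at sorted index 7

Answer: bbcdcbc$adb
7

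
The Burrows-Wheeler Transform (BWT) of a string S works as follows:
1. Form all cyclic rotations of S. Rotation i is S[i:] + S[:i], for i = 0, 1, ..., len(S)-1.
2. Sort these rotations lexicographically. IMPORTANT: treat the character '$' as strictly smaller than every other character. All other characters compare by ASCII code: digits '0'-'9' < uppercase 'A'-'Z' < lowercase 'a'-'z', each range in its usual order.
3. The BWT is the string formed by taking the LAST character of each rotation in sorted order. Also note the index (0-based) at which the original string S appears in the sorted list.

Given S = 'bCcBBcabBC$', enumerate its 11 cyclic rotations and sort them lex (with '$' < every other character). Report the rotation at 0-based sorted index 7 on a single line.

Answer: bBC$bCcBBca

Derivation:
All 11 rotations (rotation i = S[i:]+S[:i]):
  rot[0] = bCcBBcabBC$
  rot[1] = CcBBcabBC$b
  rot[2] = cBBcabBC$bC
  rot[3] = BBcabBC$bCc
  rot[4] = BcabBC$bCcB
  rot[5] = cabBC$bCcBB
  rot[6] = abBC$bCcBBc
  rot[7] = bBC$bCcBBca
  rot[8] = BC$bCcBBcab
  rot[9] = C$bCcBBcabB
  rot[10] = $bCcBBcabBC
Sorted (with $ < everything):
  sorted[0] = $bCcBBcabBC
  sorted[1] = BBcabBC$bCc
  sorted[2] = BC$bCcBBcab
  sorted[3] = BcabBC$bCcB
  sorted[4] = C$bCcBBcabB
  sorted[5] = CcBBcabBC$b
  sorted[6] = abBC$bCcBBc
  sorted[7] = bBC$bCcBBca
  sorted[8] = bCcBBcabBC$
  sorted[9] = cBBcabBC$bC
  sorted[10] = cabBC$bCcBB
sorted[7] = bBC$bCcBBca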